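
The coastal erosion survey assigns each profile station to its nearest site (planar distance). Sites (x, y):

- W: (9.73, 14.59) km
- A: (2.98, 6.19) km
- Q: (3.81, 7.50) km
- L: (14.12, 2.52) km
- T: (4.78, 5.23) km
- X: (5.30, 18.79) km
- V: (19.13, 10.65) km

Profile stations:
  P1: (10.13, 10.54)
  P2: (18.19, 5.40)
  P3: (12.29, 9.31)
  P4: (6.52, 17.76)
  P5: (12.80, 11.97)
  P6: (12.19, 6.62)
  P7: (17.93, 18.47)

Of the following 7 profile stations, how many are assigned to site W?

P1 → W
P2 → L
P3 → W
P4 → X
P5 → W
P6 → L
P7 → V
3 of the 7 go to W.

3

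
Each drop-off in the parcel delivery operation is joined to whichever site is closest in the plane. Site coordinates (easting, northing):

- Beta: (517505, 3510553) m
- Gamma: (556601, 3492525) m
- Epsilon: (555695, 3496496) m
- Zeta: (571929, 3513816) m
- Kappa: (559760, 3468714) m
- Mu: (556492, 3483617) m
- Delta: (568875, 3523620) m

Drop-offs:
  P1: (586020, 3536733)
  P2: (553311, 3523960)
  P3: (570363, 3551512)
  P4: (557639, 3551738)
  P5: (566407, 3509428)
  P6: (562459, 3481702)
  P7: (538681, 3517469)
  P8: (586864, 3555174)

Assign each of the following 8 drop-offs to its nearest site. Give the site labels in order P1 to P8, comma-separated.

Delta, Delta, Delta, Delta, Zeta, Mu, Beta, Delta

P1 → Delta (d²=465901794.00)
P2 → Delta (d²=242353696.00)
P3 → Delta (d²=780177808.00)
P4 → Delta (d²=916869620.00)
P5 → Zeta (d²=49747028.00)
P6 → Mu (d²=39272314.00)
P7 → Beta (d²=496254032.00)
P8 → Delta (d²=1319259037.00)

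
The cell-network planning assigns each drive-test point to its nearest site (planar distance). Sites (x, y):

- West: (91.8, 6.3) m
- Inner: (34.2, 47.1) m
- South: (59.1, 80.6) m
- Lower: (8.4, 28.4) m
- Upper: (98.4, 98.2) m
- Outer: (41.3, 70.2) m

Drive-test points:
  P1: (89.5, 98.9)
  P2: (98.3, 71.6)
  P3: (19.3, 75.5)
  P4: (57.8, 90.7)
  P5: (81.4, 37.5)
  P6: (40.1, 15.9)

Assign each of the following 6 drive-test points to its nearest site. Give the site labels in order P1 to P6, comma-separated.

Upper, Upper, Outer, South, West, Inner

P1 → Upper (d²=79.70)
P2 → Upper (d²=707.57)
P3 → Outer (d²=512.09)
P4 → South (d²=103.70)
P5 → West (d²=1081.60)
P6 → Inner (d²=1008.25)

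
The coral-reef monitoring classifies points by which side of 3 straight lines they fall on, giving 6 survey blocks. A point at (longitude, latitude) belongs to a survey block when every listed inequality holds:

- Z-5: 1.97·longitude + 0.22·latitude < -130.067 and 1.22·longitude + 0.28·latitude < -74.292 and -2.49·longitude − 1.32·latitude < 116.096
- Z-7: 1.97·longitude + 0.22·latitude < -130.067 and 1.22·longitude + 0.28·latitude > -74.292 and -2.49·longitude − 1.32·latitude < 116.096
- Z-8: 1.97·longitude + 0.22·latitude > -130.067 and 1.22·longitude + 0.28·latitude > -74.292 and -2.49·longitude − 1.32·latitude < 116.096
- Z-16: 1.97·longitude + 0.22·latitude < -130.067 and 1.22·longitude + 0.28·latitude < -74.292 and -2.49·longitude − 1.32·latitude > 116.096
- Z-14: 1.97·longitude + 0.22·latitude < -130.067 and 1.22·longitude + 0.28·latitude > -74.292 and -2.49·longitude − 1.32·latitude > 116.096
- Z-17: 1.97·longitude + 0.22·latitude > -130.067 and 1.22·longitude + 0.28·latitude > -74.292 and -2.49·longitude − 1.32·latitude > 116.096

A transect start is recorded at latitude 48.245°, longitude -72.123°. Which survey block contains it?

1.97·-72.123 + 0.22·48.245 = -131.468, which is < -130.067
1.22·-72.123 + 0.28·48.245 = -74.481, which is < -74.292
-2.49·-72.123 − 1.32·48.245 = 115.903, which is < 116.096
This sign pattern matches Z-5.

Z-5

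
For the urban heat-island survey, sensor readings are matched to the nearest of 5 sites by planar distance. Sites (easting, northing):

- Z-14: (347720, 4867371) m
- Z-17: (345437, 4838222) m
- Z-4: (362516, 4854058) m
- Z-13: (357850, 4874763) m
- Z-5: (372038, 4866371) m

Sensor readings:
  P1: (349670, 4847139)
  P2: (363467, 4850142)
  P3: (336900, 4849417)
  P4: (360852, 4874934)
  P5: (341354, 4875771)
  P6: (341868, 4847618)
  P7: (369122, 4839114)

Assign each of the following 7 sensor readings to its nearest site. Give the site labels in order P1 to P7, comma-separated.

P1 → Z-17 (d²=97431178.00)
P2 → Z-4 (d²=16239457.00)
P3 → Z-17 (d²=198208394.00)
P4 → Z-13 (d²=9041245.00)
P5 → Z-14 (d²=111085956.00)
P6 → Z-17 (d²=101022577.00)
P7 → Z-4 (d²=266962372.00)

Z-17, Z-4, Z-17, Z-13, Z-14, Z-17, Z-4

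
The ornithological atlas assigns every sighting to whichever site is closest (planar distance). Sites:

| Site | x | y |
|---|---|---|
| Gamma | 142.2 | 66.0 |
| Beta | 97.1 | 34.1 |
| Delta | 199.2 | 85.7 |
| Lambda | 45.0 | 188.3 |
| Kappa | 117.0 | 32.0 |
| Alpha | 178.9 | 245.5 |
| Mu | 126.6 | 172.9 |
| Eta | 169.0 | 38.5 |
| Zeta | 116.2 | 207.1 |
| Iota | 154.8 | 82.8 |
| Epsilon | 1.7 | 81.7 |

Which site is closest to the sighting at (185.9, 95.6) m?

Squared distances to each site:
Gamma: 2785.850; Beta: 11667.690; Delta: 274.900; Lambda: 28446.100; Kappa: 8792.170; Alpha: 22519.010; Mu: 9491.780; Eta: 3546.020; Zeta: 17290.340; Iota: 1131.050; Epsilon: 34122.850.
Minimum at Delta.

Delta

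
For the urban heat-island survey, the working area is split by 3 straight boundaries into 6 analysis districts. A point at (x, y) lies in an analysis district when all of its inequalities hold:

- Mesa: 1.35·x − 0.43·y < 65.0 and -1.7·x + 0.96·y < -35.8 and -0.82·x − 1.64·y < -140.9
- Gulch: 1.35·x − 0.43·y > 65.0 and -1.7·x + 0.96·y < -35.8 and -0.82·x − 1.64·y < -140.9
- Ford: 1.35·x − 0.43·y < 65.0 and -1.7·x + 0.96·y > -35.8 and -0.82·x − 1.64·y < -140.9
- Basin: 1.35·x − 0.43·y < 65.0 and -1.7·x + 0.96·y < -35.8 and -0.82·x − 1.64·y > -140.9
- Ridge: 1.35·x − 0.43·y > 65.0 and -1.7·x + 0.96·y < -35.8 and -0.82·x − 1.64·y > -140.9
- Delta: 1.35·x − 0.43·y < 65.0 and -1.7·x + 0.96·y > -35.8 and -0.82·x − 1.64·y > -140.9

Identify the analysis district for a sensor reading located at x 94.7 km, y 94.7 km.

Gulch

1.35·94.7 − 0.43·94.7 = 87.124, which is > 65.0
-1.7·94.7 + 0.96·94.7 = -70.078, which is < -35.8
-0.82·94.7 − 1.64·94.7 = -232.962, which is < -140.9
This sign pattern matches Gulch.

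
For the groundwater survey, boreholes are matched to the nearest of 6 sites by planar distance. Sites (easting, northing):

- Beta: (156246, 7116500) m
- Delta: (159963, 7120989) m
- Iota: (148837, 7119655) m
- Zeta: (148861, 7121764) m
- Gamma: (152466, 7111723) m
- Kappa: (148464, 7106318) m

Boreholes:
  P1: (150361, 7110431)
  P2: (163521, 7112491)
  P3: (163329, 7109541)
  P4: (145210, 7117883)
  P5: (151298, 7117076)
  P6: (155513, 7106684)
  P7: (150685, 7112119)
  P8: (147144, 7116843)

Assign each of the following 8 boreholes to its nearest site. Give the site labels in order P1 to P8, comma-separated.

Gamma, Beta, Beta, Iota, Iota, Gamma, Gamma, Iota

P1 → Gamma (d²=6100289.00)
P2 → Beta (d²=68997706.00)
P3 → Beta (d²=98596570.00)
P4 → Iota (d²=16295113.00)
P5 → Iota (d²=12707762.00)
P6 → Gamma (d²=34675730.00)
P7 → Gamma (d²=3328777.00)
P8 → Iota (d²=10773593.00)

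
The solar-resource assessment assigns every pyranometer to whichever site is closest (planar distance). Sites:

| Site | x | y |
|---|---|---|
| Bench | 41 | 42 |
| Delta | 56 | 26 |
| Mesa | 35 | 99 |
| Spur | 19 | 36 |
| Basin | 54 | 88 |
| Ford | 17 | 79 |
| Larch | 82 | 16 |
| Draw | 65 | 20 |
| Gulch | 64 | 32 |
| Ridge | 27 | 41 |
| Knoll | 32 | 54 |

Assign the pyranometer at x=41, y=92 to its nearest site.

Mesa

Squared distances to each site:
Bench: 2500.000; Delta: 4581.000; Mesa: 85.000; Spur: 3620.000; Basin: 185.000; Ford: 745.000; Larch: 7457.000; Draw: 5760.000; Gulch: 4129.000; Ridge: 2797.000; Knoll: 1525.000.
Minimum at Mesa.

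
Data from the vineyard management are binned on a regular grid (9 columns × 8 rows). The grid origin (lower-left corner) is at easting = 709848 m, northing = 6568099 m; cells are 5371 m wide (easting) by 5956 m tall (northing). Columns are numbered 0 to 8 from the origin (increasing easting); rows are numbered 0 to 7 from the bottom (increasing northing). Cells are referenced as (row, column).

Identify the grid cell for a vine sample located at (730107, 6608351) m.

Column index: ⌊(730107 − 709848) / 5371⌋ = ⌊3.772⌋ = 3
Row offset from origin: ⌊(6608351 − 6568099) / 5956⌋ = ⌊6.758⌋ = 6 → row 6

(6, 3)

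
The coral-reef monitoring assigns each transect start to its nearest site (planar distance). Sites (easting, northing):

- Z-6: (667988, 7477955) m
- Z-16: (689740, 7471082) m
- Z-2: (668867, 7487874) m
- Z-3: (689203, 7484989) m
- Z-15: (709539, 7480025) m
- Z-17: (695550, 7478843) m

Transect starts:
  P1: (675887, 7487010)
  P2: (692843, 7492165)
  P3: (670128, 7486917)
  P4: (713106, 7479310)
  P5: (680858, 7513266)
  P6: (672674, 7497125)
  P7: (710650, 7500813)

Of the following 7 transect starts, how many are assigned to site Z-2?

P1 → Z-2
P2 → Z-3
P3 → Z-2
P4 → Z-15
P5 → Z-2
P6 → Z-2
P7 → Z-15
4 of the 7 go to Z-2.

4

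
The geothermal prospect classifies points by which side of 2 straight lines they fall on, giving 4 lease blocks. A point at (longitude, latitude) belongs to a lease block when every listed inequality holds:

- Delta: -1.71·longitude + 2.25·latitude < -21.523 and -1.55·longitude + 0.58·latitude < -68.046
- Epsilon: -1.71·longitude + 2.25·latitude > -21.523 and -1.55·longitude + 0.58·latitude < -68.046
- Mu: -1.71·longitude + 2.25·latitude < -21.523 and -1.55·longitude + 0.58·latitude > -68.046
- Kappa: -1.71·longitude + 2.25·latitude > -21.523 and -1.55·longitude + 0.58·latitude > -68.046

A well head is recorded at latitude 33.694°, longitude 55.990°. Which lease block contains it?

-1.71·55.990 + 2.25·33.694 = -19.931, which is > -21.523
-1.55·55.990 + 0.58·33.694 = -67.242, which is > -68.046
This sign pattern matches Kappa.

Kappa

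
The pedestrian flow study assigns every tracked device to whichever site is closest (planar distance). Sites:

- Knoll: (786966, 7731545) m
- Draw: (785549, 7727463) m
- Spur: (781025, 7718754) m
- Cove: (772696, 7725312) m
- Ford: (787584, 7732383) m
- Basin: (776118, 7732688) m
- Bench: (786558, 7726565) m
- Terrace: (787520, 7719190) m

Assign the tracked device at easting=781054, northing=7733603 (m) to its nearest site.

Squared distances to each site:
Knoll: 39187108.000; Draw: 57904625.000; Spur: 220493642.000; Cove: 138596845.000; Ford: 44129300.000; Basin: 25201321.000; Bench: 79827460.000; Terrace: 249543725.000.
Minimum at Basin.

Basin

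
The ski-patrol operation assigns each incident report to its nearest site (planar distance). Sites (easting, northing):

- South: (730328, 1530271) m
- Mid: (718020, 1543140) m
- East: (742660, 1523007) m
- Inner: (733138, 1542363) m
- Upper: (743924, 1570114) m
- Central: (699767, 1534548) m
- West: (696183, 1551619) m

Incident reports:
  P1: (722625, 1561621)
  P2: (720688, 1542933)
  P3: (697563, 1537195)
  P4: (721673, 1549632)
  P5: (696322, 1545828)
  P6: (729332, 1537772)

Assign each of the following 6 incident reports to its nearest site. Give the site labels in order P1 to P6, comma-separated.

P1 → Mid (d²=362753386.00)
P2 → Mid (d²=7161073.00)
P3 → Central (d²=11864225.00)
P4 → Mid (d²=55490473.00)
P5 → West (d²=33555002.00)
P6 → Inner (d²=35562917.00)

Mid, Mid, Central, Mid, West, Inner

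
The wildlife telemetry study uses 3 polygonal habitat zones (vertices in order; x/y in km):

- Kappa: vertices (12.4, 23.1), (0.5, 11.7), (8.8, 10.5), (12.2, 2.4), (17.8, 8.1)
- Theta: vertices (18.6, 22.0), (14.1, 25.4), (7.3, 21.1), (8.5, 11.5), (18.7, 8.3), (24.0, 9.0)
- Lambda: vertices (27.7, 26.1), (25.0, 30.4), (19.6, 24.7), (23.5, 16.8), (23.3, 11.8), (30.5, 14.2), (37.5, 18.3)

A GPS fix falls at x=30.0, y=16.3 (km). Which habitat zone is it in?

Cast a ray rightward from (30.0, 16.3). For each polygon, the edges (by vertex number in listed order) whose endpoints lie on opposite sides of y = 16.3, where each meets that height, and whether that is right or left of the point:
Kappa: 1–2 at x≈5.30 (left), 5–1 at x≈14.85 (left) → 0 crossings.
Theta: 3–4 at x≈7.90 (left), 6–1 at x≈20.97 (left) → 0 crossings.
Lambda: 4–5 at x≈23.48 (left), 6–7 at x≈34.09 (right) → 1 crossing.
Only Lambda has an odd count, so the point is inside Lambda.

Lambda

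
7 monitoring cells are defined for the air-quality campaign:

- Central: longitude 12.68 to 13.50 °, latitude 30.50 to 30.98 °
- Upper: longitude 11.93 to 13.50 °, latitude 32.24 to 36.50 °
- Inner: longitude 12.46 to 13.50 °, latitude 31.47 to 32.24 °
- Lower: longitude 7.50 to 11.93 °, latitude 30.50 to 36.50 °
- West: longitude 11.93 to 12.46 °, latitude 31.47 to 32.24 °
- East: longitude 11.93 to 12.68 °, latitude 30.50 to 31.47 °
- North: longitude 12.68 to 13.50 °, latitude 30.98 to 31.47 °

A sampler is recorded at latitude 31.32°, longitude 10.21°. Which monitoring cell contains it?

The point has longitude = 10.21 and latitude = 31.32.
Only Lower satisfies 7.50 ≤ longitude ≤ 11.93 and 30.50 ≤ latitude ≤ 36.50.

Lower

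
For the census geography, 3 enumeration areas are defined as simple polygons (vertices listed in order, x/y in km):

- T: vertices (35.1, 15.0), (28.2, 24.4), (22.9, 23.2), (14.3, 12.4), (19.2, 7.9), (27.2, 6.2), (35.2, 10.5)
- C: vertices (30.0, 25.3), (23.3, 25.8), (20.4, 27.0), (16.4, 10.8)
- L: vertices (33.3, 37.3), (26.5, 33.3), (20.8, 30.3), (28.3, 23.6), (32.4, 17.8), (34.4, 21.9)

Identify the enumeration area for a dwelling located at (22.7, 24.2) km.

C

Cast a ray rightward from (22.7, 24.2). For each polygon, the edges (by vertex number in listed order) whose endpoints lie on opposite sides of y = 24.2, where each meets that height, and whether that is right or left of the point:
T: 1–2 at x≈28.35 (right), 2–3 at x≈27.32 (right) → 2 crossings.
C: 3–4 at x≈19.71 (left), 4–1 at x≈28.97 (right) → 1 crossing.
L: 3–4 at x≈27.63 (right), 6–1 at x≈34.24 (right) → 2 crossings.
Only C has an odd count, so the point is inside C.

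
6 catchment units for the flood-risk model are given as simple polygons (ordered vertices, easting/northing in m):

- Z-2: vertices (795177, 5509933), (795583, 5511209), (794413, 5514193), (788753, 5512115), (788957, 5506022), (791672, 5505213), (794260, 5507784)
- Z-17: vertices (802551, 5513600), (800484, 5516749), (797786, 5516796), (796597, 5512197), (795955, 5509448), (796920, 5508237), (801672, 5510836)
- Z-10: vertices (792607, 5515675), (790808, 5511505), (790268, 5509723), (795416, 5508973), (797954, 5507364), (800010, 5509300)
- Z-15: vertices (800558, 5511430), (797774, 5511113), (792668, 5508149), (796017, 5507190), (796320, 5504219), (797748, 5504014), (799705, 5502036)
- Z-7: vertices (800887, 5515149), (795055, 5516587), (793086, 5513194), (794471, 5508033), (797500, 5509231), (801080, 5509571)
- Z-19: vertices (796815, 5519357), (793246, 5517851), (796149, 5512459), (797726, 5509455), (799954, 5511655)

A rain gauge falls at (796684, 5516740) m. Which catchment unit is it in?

Cast a ray rightward from (796684, 5516740). For each polygon, the edges (by vertex number in listed order) whose endpoints lie on opposite sides of northing = 5516740, where each meets that height, and whether that is right or left of the point:
Z-2: no edge straddles that height → 0 crossings.
Z-17: 1–2 at easting≈800489.9 (right), 3–4 at easting≈797771.5 (right) → 2 crossings.
Z-10: no edge straddles that height → 0 crossings.
Z-15: no edge straddles that height → 0 crossings.
Z-7: no edge straddles that height → 0 crossings.
Z-19: 2–3 at easting≈793844.2 (left), 5–1 at easting≈797881.6 (right) → 1 crossing.
Only Z-19 has an odd count, so the point is inside Z-19.

Z-19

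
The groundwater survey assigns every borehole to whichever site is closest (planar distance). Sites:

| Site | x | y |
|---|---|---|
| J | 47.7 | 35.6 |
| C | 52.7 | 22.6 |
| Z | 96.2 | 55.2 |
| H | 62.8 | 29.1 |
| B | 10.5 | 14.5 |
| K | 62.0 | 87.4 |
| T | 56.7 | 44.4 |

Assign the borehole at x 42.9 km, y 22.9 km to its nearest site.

Squared distances to each site:
J: 184.330; C: 96.130; Z: 3884.180; H: 434.450; B: 1120.320; K: 4525.060; T: 652.690.
Minimum at C.

C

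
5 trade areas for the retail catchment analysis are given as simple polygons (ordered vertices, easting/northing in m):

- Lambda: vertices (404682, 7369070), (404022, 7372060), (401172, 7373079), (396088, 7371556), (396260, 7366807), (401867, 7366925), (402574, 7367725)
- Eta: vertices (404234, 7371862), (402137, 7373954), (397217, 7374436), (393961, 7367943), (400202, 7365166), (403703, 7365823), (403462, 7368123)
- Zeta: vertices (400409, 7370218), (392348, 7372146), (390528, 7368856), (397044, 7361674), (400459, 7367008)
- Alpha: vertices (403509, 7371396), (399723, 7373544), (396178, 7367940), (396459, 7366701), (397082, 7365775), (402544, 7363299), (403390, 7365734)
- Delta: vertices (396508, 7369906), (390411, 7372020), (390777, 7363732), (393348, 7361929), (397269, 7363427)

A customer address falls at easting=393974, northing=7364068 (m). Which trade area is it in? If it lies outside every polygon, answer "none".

Delta

Cast a ray rightward from (393974, 7364068). For each polygon, the edges (by vertex number in listed order) whose endpoints lie on opposite sides of northing = 7364068, where each meets that height, and whether that is right or left of the point:
Lambda: no edge straddles that height → 0 crossings.
Eta: no edge straddles that height → 0 crossings.
Zeta: 3–4 at easting≈394872.0 (right), 4–5 at easting≈398576.7 (right) → 2 crossings.
Alpha: 5–6 at easting≈400847.6 (right), 6–7 at easting≈402811.2 (right) → 2 crossings.
Delta: 2–3 at easting≈390762.2 (left), 5–1 at easting≈397193.7 (right) → 1 crossing.
Only Delta has an odd count, so the point is inside Delta.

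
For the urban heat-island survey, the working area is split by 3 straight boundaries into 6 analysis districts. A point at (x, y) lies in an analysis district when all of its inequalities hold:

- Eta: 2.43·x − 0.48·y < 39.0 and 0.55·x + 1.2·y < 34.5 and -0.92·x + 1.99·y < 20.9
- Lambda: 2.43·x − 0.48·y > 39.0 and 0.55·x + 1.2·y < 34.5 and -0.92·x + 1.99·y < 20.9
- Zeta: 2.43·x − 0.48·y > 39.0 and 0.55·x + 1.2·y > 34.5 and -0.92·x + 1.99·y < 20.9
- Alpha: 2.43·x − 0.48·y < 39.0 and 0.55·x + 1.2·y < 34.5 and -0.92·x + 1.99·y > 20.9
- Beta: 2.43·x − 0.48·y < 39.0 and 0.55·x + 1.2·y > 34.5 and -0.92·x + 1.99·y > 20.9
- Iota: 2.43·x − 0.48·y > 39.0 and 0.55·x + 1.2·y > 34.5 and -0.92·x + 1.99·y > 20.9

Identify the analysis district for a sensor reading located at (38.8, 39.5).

2.43·38.8 − 0.48·39.5 = 75.324, which is > 39.0
0.55·38.8 + 1.2·39.5 = 68.740, which is > 34.5
-0.92·38.8 + 1.99·39.5 = 42.909, which is > 20.9
This sign pattern matches Iota.

Iota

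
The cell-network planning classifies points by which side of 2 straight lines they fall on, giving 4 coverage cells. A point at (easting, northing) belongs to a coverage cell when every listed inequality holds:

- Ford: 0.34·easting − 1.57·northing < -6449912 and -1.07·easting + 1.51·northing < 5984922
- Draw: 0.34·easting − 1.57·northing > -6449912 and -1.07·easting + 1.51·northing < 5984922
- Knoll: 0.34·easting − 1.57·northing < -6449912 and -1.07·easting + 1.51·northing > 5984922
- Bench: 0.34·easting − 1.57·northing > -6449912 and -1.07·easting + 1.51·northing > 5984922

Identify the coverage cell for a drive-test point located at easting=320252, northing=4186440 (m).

Ford

0.34·320252 − 1.57·4186440 = -6463825.120, which is < -6449912
-1.07·320252 + 1.51·4186440 = 5978854.760, which is < 5984922
This sign pattern matches Ford.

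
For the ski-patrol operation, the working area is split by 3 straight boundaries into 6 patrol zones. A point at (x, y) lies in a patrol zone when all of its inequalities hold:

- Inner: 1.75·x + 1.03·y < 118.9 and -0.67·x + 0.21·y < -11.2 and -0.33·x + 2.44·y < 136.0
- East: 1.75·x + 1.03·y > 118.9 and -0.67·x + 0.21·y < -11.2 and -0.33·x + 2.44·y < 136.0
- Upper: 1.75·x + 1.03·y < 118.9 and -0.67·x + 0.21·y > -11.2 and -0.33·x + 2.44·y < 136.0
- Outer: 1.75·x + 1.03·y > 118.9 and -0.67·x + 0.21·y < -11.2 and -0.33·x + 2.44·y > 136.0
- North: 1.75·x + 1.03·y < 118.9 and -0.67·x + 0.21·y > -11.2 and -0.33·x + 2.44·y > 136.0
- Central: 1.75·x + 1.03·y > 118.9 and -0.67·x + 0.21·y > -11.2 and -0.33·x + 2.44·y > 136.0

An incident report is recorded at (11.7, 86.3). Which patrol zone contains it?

North

1.75·11.7 + 1.03·86.3 = 109.364, which is < 118.9
-0.67·11.7 + 0.21·86.3 = 10.284, which is > -11.2
-0.33·11.7 + 2.44·86.3 = 206.711, which is > 136.0
This sign pattern matches North.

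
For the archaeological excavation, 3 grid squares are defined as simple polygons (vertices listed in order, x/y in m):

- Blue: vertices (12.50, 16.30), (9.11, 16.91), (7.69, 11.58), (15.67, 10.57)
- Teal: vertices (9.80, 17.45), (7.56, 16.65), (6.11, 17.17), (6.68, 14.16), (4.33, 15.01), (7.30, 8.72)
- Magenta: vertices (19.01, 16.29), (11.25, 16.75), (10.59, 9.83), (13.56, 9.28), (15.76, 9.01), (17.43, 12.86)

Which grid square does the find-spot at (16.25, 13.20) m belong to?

Magenta

Cast a ray rightward from (16.25, 13.20). For each polygon, the edges (by vertex number in listed order) whose endpoints lie on opposite sides of y = 13.20, where each meets that height, and whether that is right or left of the point:
Blue: 2–3 at x≈8.122 (left), 4–1 at x≈14.215 (left) → 0 crossings.
Teal: 5–6 at x≈5.185 (left), 6–1 at x≈8.583 (left) → 0 crossings.
Magenta: 2–3 at x≈10.911 (left), 6–1 at x≈17.587 (right) → 1 crossing.
Only Magenta has an odd count, so the point is inside Magenta.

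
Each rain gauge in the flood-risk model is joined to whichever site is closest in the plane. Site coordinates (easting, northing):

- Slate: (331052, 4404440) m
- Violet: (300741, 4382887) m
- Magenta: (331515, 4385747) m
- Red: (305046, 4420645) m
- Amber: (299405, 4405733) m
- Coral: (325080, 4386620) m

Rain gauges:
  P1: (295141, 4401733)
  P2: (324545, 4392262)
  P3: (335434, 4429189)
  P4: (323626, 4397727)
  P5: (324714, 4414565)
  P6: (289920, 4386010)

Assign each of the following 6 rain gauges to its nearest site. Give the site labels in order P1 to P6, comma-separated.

P1 → Amber (d²=34181696.00)
P2 → Coral (d²=32118389.00)
P3 → Slate (d²=631714925.00)
P4 → Slate (d²=100209845.00)
P5 → Slate (d²=142685869.00)
P6 → Violet (d²=126847170.00)

Amber, Coral, Slate, Slate, Slate, Violet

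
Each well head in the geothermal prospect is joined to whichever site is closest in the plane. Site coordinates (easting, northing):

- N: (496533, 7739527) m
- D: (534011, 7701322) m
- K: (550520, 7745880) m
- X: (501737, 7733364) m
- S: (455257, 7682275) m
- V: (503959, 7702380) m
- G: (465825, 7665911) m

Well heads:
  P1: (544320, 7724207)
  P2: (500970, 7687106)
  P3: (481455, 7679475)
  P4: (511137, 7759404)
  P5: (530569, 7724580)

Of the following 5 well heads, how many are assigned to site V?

P1 → K
P2 → V
P3 → G
P4 → N
P5 → D
1 of the 5 goes to V.

1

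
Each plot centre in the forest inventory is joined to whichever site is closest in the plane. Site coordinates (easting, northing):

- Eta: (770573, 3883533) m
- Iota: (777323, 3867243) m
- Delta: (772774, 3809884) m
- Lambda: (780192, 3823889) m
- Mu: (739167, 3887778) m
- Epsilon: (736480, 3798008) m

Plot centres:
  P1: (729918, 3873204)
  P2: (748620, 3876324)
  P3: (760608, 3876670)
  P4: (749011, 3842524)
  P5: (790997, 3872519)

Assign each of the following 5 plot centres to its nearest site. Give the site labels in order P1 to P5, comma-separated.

P1 → Mu (d²=297945477.00)
P2 → Mu (d²=220553325.00)
P3 → Eta (d²=146401994.00)
P4 → Lambda (d²=1319517986.00)
P5 → Iota (d²=214814452.00)

Mu, Mu, Eta, Lambda, Iota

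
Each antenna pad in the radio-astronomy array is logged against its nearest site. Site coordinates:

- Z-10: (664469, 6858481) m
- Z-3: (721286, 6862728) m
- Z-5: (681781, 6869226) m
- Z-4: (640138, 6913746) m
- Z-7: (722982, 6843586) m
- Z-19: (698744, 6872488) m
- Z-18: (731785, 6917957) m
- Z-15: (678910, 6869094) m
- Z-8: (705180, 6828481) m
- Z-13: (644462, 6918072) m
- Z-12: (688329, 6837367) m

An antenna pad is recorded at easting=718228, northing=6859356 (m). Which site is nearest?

Z-3

Squared distances to each site:
Z-10: 2890795706.000; Z-3: 20721748.000; Z-5: 1425800709.000; Z-4: 9056320200.000; Z-7: 271293416.000; Z-19: 552075680.000; Z-18: 3617869450.000; Z-15: 1640733768.000; Z-8: 1123515929.000; Z-13: 8888991412.000; Z-12: 1377466322.000.
Minimum at Z-3.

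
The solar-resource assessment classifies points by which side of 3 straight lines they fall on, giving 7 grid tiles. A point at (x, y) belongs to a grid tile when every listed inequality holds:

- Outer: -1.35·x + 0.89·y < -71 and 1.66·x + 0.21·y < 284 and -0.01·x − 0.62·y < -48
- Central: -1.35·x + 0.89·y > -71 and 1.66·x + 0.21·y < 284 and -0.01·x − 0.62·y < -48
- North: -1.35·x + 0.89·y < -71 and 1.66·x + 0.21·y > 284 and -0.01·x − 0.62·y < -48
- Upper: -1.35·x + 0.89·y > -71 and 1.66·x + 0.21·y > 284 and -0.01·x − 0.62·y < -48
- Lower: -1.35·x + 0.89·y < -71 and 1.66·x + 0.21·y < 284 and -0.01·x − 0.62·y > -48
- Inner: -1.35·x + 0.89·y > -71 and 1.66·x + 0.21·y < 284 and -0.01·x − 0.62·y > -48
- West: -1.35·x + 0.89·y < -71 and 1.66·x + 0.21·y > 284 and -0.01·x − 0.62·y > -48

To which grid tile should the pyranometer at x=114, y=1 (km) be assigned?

-1.35·114 + 0.89·1 = -153.010, which is < -71
1.66·114 + 0.21·1 = 189.450, which is < 284
-0.01·114 − 0.62·1 = -1.760, which is > -48
This sign pattern matches Lower.

Lower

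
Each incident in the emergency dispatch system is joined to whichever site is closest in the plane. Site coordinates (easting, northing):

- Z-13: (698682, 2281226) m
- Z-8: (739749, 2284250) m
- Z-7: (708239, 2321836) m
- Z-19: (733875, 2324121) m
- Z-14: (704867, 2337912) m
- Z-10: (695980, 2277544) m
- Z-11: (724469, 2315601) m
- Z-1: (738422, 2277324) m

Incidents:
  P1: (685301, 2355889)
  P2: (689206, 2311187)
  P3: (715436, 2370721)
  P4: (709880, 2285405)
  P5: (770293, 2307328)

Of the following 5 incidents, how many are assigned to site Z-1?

0

P1 → Z-14
P2 → Z-7
P3 → Z-14
P4 → Z-13
P5 → Z-8
0 of the 5 go to Z-1.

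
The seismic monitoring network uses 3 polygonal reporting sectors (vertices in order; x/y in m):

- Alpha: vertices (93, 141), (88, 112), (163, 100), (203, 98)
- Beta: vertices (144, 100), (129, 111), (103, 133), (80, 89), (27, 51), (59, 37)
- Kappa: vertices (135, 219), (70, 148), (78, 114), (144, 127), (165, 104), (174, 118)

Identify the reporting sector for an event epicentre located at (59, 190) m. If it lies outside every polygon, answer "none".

Cast a ray rightward from (59, 190). For each polygon, the edges (by vertex number in listed order) whose endpoints lie on opposite sides of y = 190, where each meets that height, and whether that is right or left of the point:
Alpha: no edge straddles that height → 0 crossings.
Beta: no edge straddles that height → 0 crossings.
Kappa: 1–2 at x≈108.5 (right), 6–1 at x≈146.2 (right) → 2 crossings.
All counts are even, so the point lies outside every listed polygon.

none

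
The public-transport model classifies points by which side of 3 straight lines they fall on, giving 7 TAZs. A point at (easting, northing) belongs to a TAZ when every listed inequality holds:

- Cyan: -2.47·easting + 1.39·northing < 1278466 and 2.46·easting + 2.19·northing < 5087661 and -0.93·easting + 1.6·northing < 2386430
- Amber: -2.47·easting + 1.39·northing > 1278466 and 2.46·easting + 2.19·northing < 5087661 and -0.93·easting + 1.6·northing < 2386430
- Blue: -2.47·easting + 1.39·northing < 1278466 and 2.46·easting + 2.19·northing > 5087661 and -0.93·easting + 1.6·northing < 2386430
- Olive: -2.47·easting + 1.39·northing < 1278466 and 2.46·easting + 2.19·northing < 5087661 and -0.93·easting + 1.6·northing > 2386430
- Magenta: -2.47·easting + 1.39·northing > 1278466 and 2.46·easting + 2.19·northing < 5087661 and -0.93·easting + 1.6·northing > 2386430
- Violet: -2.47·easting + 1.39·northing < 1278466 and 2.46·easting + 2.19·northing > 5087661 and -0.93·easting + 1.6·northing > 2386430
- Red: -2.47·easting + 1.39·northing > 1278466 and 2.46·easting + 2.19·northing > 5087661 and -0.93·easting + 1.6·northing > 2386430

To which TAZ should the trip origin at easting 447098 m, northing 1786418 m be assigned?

Magenta

-2.47·447098 + 1.39·1786418 = 1378788.960, which is > 1278466
2.46·447098 + 2.19·1786418 = 5012116.500, which is < 5087661
-0.93·447098 + 1.6·1786418 = 2442467.660, which is > 2386430
This sign pattern matches Magenta.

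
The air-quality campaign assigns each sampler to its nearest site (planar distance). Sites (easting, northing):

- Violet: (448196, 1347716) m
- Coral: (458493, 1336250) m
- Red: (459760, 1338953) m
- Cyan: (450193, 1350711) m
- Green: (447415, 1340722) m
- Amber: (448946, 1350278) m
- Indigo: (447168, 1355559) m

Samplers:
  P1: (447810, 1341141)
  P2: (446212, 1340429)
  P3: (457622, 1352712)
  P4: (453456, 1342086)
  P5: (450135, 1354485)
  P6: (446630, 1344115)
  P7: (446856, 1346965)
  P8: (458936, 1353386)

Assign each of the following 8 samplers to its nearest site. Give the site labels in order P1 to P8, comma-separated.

Green, Green, Cyan, Green, Indigo, Green, Violet, Cyan

P1 → Green (d²=331586.00)
P2 → Green (d²=1533058.00)
P3 → Cyan (d²=59194042.00)
P4 → Green (d²=38354177.00)
P5 → Indigo (d²=9956565.00)
P6 → Green (d²=12128674.00)
P7 → Violet (d²=2359601.00)
P8 → Cyan (d²=83595674.00)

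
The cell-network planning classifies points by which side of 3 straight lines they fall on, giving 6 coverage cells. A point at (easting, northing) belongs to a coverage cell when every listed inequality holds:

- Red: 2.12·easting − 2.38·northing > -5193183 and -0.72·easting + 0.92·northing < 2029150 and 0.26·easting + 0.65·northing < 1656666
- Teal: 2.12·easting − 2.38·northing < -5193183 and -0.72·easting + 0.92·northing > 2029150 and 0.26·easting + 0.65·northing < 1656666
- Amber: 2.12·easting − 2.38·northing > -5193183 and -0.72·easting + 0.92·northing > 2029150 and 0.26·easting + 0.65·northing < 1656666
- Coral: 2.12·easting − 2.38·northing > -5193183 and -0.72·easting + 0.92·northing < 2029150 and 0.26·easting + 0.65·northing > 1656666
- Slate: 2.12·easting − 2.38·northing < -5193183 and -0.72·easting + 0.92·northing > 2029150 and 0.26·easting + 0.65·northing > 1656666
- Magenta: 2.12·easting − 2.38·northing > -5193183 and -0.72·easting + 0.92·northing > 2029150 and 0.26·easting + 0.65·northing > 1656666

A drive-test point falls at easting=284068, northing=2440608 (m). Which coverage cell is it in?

2.12·284068 − 2.38·2440608 = -5206422.880, which is < -5193183
-0.72·284068 + 0.92·2440608 = 2040830.400, which is > 2029150
0.26·284068 + 0.65·2440608 = 1660252.880, which is > 1656666
This sign pattern matches Slate.

Slate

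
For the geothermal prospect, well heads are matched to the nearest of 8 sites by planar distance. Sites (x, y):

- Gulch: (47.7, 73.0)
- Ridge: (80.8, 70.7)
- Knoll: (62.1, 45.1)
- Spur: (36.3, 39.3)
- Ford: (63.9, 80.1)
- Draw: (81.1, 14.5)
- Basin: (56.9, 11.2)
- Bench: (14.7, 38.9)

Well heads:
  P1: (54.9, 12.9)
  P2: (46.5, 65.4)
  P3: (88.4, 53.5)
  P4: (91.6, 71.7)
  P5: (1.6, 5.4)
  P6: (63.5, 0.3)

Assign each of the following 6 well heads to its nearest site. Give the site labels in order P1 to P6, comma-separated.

P1 → Basin (d²=6.89)
P2 → Gulch (d²=59.20)
P3 → Ridge (d²=353.60)
P4 → Ridge (d²=117.64)
P5 → Bench (d²=1293.86)
P6 → Basin (d²=162.37)

Basin, Gulch, Ridge, Ridge, Bench, Basin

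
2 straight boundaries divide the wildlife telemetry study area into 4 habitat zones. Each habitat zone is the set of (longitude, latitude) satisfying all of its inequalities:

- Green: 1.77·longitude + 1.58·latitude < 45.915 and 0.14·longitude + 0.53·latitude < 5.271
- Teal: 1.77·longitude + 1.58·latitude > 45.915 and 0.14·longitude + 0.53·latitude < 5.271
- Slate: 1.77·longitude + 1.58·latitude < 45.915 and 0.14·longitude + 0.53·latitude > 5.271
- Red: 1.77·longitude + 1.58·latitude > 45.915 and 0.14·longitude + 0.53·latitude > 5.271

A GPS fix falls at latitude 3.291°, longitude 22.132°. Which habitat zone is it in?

Green

1.77·22.132 + 1.58·3.291 = 44.373, which is < 45.915
0.14·22.132 + 0.53·3.291 = 4.843, which is < 5.271
This sign pattern matches Green.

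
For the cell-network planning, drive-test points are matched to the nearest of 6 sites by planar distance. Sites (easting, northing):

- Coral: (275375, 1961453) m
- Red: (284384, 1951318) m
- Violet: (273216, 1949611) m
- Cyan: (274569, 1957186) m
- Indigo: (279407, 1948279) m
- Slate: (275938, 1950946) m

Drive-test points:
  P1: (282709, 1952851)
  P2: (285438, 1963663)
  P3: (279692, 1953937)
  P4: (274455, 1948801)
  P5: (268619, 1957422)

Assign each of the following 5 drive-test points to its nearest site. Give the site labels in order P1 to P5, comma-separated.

Red, Coral, Slate, Violet, Cyan

P1 → Red (d²=5155714.00)
P2 → Coral (d²=106148069.00)
P3 → Slate (d²=23038597.00)
P4 → Violet (d²=2191221.00)
P5 → Cyan (d²=35458196.00)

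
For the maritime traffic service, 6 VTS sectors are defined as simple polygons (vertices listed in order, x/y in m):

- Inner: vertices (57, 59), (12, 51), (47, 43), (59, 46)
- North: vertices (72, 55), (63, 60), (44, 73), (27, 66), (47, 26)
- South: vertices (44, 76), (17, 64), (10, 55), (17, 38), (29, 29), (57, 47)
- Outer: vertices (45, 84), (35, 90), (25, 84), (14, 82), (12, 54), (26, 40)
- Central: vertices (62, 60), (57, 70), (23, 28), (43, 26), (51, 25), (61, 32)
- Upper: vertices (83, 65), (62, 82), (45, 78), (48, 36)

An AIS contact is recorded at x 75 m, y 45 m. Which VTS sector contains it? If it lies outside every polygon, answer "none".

Cast a ray rightward from (75, 45). For each polygon, the edges (by vertex number in listed order) whose endpoints lie on opposite sides of y = 45, where each meets that height, and whether that is right or left of the point:
Inner: 2–3 at x≈38.2 (left), 3–4 at x≈55.0 (left) → 0 crossings.
North: 4–5 at x≈37.5 (left), 5–1 at x≈63.4 (left) → 0 crossings.
South: 3–4 at x≈14.1 (left), 5–6 at x≈53.9 (left) → 0 crossings.
Outer: 5–6 at x≈21.0 (left), 6–1 at x≈28.2 (left) → 0 crossings.
Central: 2–3 at x≈36.8 (left), 6–1 at x≈61.5 (left) → 0 crossings.
Upper: 3–4 at x≈47.4 (left), 4–1 at x≈58.9 (left) → 0 crossings.
All counts are even, so the point lies outside every listed polygon.

none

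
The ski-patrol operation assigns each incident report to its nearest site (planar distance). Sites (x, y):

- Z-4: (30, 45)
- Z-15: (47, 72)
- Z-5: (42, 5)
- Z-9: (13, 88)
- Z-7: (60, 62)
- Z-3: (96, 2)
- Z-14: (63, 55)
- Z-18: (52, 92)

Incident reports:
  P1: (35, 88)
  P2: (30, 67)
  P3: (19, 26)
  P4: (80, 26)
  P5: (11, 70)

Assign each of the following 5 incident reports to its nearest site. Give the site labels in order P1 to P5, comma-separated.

Z-18, Z-15, Z-4, Z-3, Z-9

P1 → Z-18 (d²=305.00)
P2 → Z-15 (d²=314.00)
P3 → Z-4 (d²=482.00)
P4 → Z-3 (d²=832.00)
P5 → Z-9 (d²=328.00)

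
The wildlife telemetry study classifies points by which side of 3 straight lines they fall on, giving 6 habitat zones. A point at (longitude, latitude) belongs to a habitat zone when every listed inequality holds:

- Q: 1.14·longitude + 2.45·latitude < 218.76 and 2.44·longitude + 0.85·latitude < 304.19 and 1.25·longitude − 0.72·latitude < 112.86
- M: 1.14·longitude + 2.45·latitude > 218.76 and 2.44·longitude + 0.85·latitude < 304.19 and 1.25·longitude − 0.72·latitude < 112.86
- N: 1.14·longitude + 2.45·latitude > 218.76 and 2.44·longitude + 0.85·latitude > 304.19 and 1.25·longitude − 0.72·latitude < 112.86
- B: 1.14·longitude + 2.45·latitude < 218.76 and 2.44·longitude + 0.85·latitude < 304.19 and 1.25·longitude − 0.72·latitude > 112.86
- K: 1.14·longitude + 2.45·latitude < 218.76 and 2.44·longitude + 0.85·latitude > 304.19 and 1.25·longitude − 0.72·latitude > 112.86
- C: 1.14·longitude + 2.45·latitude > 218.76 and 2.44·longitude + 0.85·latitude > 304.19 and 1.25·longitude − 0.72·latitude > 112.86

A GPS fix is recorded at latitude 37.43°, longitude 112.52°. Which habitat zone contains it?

1.14·112.52 + 2.45·37.43 = 219.976, which is > 218.76
2.44·112.52 + 0.85·37.43 = 306.364, which is > 304.19
1.25·112.52 − 0.72·37.43 = 113.700, which is > 112.86
This sign pattern matches C.

C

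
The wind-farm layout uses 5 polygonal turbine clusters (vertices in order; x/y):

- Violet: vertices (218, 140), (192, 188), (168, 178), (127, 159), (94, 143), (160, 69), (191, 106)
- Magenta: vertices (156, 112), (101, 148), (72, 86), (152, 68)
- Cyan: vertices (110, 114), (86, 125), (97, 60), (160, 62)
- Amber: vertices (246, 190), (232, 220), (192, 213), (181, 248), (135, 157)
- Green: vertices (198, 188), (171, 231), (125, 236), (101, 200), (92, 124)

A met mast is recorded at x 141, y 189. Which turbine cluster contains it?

Cast a ray rightward from (141, 189). For each polygon, the edges (by vertex number in listed order) whose endpoints lie on opposite sides of y = 189, where each meets that height, and whether that is right or left of the point:
Violet: no edge straddles that height → 0 crossings.
Magenta: no edge straddles that height → 0 crossings.
Cyan: no edge straddles that height → 0 crossings.
Amber: 4–5 at x≈151.2 (right), 5–1 at x≈242.6 (right) → 2 crossings.
Green: 1–2 at x≈197.4 (right), 4–5 at x≈99.7 (left) → 1 crossing.
Only Green has an odd count, so the point is inside Green.

Green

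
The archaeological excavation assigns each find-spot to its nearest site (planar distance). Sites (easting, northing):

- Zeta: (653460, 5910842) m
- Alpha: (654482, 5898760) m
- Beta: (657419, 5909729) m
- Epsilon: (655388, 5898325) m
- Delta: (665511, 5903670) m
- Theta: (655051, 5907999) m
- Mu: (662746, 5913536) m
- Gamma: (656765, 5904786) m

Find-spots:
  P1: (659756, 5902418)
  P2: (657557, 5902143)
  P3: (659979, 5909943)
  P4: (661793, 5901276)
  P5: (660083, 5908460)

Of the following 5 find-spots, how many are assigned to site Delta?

1

P1 → Gamma
P2 → Gamma
P3 → Beta
P4 → Delta
P5 → Beta
1 of the 5 goes to Delta.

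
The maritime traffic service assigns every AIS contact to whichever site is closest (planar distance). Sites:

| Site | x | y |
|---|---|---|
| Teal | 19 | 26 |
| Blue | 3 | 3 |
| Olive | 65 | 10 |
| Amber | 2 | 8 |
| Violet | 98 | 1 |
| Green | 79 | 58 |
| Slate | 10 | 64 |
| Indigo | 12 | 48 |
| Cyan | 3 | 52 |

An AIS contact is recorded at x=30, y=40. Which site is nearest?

Teal

Squared distances to each site:
Teal: 317.000; Blue: 2098.000; Olive: 2125.000; Amber: 1808.000; Violet: 6145.000; Green: 2725.000; Slate: 976.000; Indigo: 388.000; Cyan: 873.000.
Minimum at Teal.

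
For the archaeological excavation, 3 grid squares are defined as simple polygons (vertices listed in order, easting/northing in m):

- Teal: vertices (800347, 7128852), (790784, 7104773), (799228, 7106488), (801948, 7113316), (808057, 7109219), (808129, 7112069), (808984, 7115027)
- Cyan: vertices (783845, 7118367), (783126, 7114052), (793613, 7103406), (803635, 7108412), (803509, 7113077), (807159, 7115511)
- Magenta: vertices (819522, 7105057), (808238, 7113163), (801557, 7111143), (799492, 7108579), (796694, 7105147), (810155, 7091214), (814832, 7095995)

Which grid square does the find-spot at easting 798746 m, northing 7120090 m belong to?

Teal

Cast a ray rightward from (798746, 7120090). For each polygon, the edges (by vertex number in listed order) whose endpoints lie on opposite sides of northing = 7120090, where each meets that height, and whether that is right or left of the point:
Teal: 1–2 at easting≈796867.2 (left), 7–1 at easting≈805821.0 (right) → 1 crossing.
Cyan: no edge straddles that height → 0 crossings.
Magenta: no edge straddles that height → 0 crossings.
Only Teal has an odd count, so the point is inside Teal.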